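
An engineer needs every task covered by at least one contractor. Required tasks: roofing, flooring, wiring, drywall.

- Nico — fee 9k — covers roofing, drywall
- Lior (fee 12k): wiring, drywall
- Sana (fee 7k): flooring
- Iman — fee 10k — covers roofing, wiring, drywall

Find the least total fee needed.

17

This is an integer covering problem.
Choose Sana and Iman: together they cover roofing, flooring, wiring, drywall — every task.
Total fee: 7 + 10 = 17.
No cover costs less than 17.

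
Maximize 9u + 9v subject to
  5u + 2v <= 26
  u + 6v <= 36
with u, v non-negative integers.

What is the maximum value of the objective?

(u,v)=(3,5): 5·3+2·5=25≤26, 1·3+6·5=33≤36, objective 72.
(u,v)=(2,5): 5·2+2·5=20≤26, 1·2+6·5=32≤36, objective 63.
(u,v)=(3,4): 5·3+2·4=23≤26, 1·3+6·4=27≤36, objective 63.
No feasible integer point exceeds 72.

72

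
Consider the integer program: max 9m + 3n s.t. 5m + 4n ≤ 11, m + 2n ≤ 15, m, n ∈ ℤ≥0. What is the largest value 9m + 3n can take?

18

Relaxing integrality, the LP optimum is 19.80 at (m,n) = (2.2, 0), which is not an integer point.
(m,n)=(2,0): 5·2+4·0=10≤11, 1·2+2·0=2≤15, objective 18.
(m,n)=(1,1): 5·1+4·1=9≤11, 1·1+2·1=3≤15, objective 12.
(m,n)=(1,0): 5·1+4·0=5≤11, 1·1+2·0=1≤15, objective 9.
No feasible integer point exceeds 18.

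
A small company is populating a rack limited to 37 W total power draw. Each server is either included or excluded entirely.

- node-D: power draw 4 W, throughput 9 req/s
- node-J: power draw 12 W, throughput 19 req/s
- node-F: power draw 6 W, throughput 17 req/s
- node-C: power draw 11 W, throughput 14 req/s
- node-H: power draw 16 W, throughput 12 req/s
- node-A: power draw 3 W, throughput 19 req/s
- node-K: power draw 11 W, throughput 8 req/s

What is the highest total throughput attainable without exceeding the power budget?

Allowing fractional choices, the relaxed optimum would be about 78.8, but servers are indivisible.
node-D + node-J + node-F + node-C + node-A: power draw 4 + 12 + 6 + 11 + 3 = 36 ≤ 37, throughput 9 + 19 + 17 + 14 + 19 = 78.
node-D + node-J + node-F + node-A + node-K: power draw 4 + 12 + 6 + 3 + 11 = 36 ≤ 37, throughput 9 + 19 + 17 + 19 + 8 = 72.
node-J + node-F + node-C + node-A: power draw 12 + 6 + 11 + 3 = 32 ≤ 37, throughput 19 + 17 + 14 + 19 = 69.
Best is node-D, node-J, node-F, node-C, and node-A with total throughput 78.

78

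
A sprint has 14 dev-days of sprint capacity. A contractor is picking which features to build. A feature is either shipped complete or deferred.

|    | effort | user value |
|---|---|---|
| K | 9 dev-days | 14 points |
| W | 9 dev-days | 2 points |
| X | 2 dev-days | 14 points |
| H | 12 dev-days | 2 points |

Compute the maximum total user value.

Take K and X: effort 9 + 2 = 11 ≤ 14, user value 14 + 14 = 28.
No other feasible combination does better.

28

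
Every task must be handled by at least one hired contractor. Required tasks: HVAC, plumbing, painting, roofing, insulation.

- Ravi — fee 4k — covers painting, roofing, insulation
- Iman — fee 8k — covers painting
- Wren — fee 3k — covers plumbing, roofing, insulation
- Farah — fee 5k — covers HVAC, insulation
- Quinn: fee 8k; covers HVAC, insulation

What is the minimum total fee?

12

Choose Ravi, Wren, and Farah: together they cover HVAC, plumbing, painting, roofing, insulation — every task.
Total fee: 4 + 3 + 5 = 12.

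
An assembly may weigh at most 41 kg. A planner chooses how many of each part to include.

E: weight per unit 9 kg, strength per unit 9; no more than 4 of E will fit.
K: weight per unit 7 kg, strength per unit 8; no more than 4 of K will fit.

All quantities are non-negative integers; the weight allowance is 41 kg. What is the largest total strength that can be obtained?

K has the best ratio (8/7); taking only K gives at most 4×8 = 32 (stopped by the supply cap of 4).
Mixing does better — 3×E and 2×K: weight 41 ≤ 41, strength 3·9 + 2·8 = 43.

43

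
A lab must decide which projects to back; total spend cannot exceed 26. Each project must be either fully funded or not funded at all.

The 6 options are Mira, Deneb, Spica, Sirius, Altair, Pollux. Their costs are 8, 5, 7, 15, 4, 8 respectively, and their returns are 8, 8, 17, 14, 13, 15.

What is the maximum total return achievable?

Mira + Deneb + Spica + Altair: cost 8 + 5 + 7 + 4 = 24 ≤ 26, return 8 + 8 + 17 + 13 = 46.
Deneb + Spica + Altair + Pollux: cost 5 + 7 + 4 + 8 = 24 ≤ 26, return 8 + 17 + 13 + 15 = 53.
Spica + Altair + Pollux: cost 7 + 4 + 8 = 19 ≤ 26, return 17 + 13 + 15 = 45.
Best is Deneb, Spica, Altair, and Pollux with total return 53.

53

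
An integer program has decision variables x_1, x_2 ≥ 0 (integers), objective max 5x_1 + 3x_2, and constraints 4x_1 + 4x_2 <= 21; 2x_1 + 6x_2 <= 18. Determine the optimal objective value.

25

(x_1,x_2)=(5,0): 4·5+4·0=20≤21, 2·5+6·0=10≤18, objective 25.
(x_1,x_2)=(4,1): 4·4+4·1=20≤21, 2·4+6·1=14≤18, objective 23.
(x_1,x_2)=(4,0): 4·4+4·0=16≤21, 2·4+6·0=8≤18, objective 20.
Maximum is 25 at (x_1,x_2)=(5,0).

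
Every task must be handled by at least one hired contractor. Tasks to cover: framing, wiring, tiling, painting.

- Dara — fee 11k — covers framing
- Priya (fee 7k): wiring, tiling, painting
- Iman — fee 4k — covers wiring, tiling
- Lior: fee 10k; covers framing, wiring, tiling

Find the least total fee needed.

17

Choose Priya and Lior: together they cover framing, wiring, tiling, painting — every task.
Total fee: 7 + 10 = 17.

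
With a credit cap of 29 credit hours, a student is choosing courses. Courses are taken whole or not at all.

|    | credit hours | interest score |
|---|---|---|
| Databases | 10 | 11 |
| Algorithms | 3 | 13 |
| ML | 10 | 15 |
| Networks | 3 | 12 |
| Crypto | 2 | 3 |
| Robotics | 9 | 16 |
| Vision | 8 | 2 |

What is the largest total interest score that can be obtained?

59

Algorithms + ML + Networks + Crypto + Robotics: credit hours 3 + 10 + 3 + 2 + 9 = 27 ≤ 29, interest score 13 + 15 + 12 + 3 + 16 = 59.
Algorithms + ML + Networks + Robotics: credit hours 3 + 10 + 3 + 9 = 25 ≤ 29, interest score 13 + 15 + 12 + 16 = 56.
Best is Algorithms, ML, Networks, Crypto, and Robotics with total interest score 59.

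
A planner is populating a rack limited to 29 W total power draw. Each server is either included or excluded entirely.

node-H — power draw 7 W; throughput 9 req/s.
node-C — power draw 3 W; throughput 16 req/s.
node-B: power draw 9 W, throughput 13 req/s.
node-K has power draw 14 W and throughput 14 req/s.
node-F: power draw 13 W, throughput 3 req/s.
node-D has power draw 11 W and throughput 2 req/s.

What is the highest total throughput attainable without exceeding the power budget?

Allowing fractional choices, the relaxed optimum would be about 48.0, but servers are indivisible.
node-C + node-B + node-K: power draw 3 + 9 + 14 = 26 ≤ 29, throughput 16 + 13 + 14 = 43.
node-H + node-C + node-K: power draw 7 + 3 + 14 = 24 ≤ 29, throughput 9 + 16 + 14 = 39.
Best is node-C, node-B, and node-K with total throughput 43.

43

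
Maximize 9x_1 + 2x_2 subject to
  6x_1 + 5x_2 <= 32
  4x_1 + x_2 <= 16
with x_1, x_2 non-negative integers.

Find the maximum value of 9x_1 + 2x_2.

(x_1,x_2)=(4,0): 6·4+5·0=24≤32, 4·4+1·0=16≤16, objective 36.
(x_1,x_2)=(3,1): 6·3+5·1=23≤32, 4·3+1·1=13≤16, objective 29.
(x_1,x_2)=(3,0): 6·3+5·0=18≤32, 4·3+1·0=12≤16, objective 27.
The best lattice point is (4,0), giving 36.

36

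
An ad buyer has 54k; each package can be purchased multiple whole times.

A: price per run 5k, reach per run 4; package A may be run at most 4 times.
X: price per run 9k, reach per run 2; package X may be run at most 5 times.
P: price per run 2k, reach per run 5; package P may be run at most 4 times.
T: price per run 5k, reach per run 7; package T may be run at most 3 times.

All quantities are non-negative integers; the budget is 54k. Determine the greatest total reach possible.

Take 4×A, 1×X, 4×P, and 3×T: price 52 ≤ 54, reach 4·4 + 1·2 + 4·5 + 3·7 = 59.
P has the best ratio (5/2) and is taken to its limit of 4; remaining capacity is filled optimally with the others.

59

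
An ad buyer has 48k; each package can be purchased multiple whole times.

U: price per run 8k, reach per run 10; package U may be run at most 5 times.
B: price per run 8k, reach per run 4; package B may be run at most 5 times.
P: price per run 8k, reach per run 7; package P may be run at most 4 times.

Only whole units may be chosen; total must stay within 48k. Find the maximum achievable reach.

4×U and 2×P: price 48 ≤ 48, reach 4·10 + 2·7 = 54.
5×U and 1×P: price 48 ≤ 48, reach 5·10 + 1·7 = 57.
Best is 57.

57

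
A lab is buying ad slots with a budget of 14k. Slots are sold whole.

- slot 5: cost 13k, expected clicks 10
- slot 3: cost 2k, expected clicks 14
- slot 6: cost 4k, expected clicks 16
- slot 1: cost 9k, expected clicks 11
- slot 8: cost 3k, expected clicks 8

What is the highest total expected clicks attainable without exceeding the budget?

38

Allowing fractional choices, the relaxed optimum would be about 44.1, but ad slots are indivisible.
slot 3 + slot 1 + slot 8: cost 2 + 9 + 3 = 14 ≤ 14, expected clicks 14 + 11 + 8 = 33.
slot 3 + slot 6 + slot 8: cost 2 + 4 + 3 = 9 ≤ 14, expected clicks 14 + 16 + 8 = 38.
slot 3 + slot 6: cost 2 + 4 = 6 ≤ 14, expected clicks 14 + 16 = 30.
Best is slot 3, slot 6, and slot 8 with total expected clicks 38.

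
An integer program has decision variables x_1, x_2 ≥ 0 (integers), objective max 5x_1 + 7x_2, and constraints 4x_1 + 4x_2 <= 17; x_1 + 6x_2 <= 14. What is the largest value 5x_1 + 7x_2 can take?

24

The continuous relaxation peaks at (2.3, 1.95) with value 25.15; rounding to a feasible lattice point costs some objective.
(x_1,x_2)=(2,2) is feasible, giving 24.
(x_1,x_2)=(3,1) is feasible, giving 22.
(x_1,x_2)=(1,2) is feasible, giving 19.
(x_1,x_2)=(2,1) is feasible, giving 17.
Maximum is 24 at (x_1,x_2)=(2,2).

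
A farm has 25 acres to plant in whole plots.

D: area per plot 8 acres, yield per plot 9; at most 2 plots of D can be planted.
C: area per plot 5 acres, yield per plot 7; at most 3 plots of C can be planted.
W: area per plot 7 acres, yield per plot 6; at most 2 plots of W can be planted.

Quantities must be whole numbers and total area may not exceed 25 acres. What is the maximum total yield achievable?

This is a bounded integer knapsack.
C has the best ratio (7/5); taking only C gives at most 3×7 = 21 (stopped by the supply cap of 3).
Mixing does better — 1×D and 3×C: area 23 ≤ 25, yield 1·9 + 3·7 = 30.

30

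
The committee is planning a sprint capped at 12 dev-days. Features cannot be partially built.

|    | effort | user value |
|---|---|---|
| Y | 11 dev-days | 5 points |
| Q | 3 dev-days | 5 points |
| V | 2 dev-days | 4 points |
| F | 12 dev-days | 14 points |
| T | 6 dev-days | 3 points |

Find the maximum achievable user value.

14

Take F: effort 12 ≤ 12, user value 14.
No other feasible combination does better.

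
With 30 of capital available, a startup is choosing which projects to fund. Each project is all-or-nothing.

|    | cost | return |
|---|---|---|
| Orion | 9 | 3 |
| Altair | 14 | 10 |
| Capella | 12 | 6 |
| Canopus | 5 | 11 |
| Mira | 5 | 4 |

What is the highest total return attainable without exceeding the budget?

25

Allowing fractional choices, the relaxed optimum would be about 28.0, but projects are indivisible.
Orion + Altair + Canopus: cost 9 + 14 + 5 = 28 ≤ 30, return 3 + 10 + 11 = 24.
Altair + Canopus + Mira: cost 14 + 5 + 5 = 24 ≤ 30, return 10 + 11 + 4 = 25.
Best is Altair, Canopus, and Mira with total return 25.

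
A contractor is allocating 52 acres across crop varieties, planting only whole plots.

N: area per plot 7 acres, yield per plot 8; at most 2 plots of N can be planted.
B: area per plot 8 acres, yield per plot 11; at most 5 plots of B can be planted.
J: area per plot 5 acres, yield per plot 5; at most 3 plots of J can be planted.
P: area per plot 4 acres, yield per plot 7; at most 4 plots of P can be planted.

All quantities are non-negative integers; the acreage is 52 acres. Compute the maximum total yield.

76

1×N, 3×B, 1×J, and 4×P: area 52 ≤ 52, yield 1·8 + 3·11 + 1·5 + 4·7 = 74.
5×B and 3×P: area 52 ≤ 52, yield 5·11 + 3·7 = 76.
Best is 76.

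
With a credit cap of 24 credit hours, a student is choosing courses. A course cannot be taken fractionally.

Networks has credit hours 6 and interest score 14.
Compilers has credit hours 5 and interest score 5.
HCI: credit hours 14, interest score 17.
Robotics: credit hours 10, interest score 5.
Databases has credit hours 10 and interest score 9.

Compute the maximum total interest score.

This is an integer program with binary decision variables.
Allowing fractional choices, the relaxed optimum would be about 35.0, but courses are indivisible.
HCI + Databases: credit hours 14 + 10 = 24 ≤ 24, interest score 17 + 9 = 26.
Networks + Compilers + Databases: credit hours 6 + 5 + 10 = 21 ≤ 24, interest score 14 + 5 + 9 = 28.
Networks + HCI: credit hours 6 + 14 = 20 ≤ 24, interest score 14 + 17 = 31.
Best is Networks and HCI with total interest score 31.

31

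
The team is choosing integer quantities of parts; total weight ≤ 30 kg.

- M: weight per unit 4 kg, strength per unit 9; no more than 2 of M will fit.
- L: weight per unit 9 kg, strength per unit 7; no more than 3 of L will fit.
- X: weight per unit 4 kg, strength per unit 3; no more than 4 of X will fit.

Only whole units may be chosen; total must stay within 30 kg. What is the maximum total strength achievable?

M has the best ratio (9/4); taking only M gives at most 2×9 = 18 (stopped by the supply cap of 2).
Mixing does better — 2×M, 2×L, and 1×X: weight 30 ≤ 30, strength 2·9 + 2·7 + 1·3 = 35.

35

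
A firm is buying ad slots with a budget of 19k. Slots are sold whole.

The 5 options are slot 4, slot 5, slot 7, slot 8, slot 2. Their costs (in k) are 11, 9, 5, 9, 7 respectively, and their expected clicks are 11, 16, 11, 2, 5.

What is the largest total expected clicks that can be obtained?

27

This is a 0-1 knapsack instance.
Allowing fractional choices, the relaxed optimum would be about 32.0, but ad slots are indivisible.
slot 5 + slot 2: cost 9 + 7 = 16 ≤ 19, expected clicks 16 + 5 = 21.
slot 5 + slot 7: cost 9 + 5 = 14 ≤ 19, expected clicks 16 + 11 = 27.
slot 4 + slot 7: cost 11 + 5 = 16 ≤ 19, expected clicks 11 + 11 = 22.
Best is slot 5 and slot 7 with total expected clicks 27.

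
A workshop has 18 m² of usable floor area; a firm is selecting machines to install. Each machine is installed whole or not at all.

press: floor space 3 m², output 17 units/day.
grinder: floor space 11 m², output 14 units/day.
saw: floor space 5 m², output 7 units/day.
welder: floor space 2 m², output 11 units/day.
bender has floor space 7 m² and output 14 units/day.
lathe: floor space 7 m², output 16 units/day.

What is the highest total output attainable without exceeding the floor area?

press + saw + welder + bender: floor space 3 + 5 + 2 + 7 = 17 ≤ 18, output 17 + 7 + 11 + 14 = 49.
press + saw + welder + lathe: floor space 3 + 5 + 2 + 7 = 17 ≤ 18, output 17 + 7 + 11 + 16 = 51.
press + bender + lathe: floor space 3 + 7 + 7 = 17 ≤ 18, output 17 + 14 + 16 = 47.
Best is press, saw, welder, and lathe with total output 51.

51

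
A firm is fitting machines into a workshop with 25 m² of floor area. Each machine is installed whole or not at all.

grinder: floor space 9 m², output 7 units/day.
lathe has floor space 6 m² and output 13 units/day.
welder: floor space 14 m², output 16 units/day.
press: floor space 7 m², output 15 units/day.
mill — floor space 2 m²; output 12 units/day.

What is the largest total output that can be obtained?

47

Allowing fractional choices, the relaxed optimum would be about 51.4, but machines are indivisible.
lathe + welder + mill: floor space 6 + 14 + 2 = 22 ≤ 25, output 13 + 16 + 12 = 41.
grinder + lathe + press + mill: floor space 9 + 6 + 7 + 2 = 24 ≤ 25, output 7 + 13 + 15 + 12 = 47.
welder + press + mill: floor space 14 + 7 + 2 = 23 ≤ 25, output 16 + 15 + 12 = 43.
Best is grinder, lathe, press, and mill with total output 47.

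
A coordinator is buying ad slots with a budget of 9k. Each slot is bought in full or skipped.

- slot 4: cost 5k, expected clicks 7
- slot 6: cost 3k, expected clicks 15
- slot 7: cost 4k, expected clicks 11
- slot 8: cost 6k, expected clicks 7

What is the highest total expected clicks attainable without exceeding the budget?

Allowing fractional choices, the relaxed optimum would be about 28.8, but ad slots are indivisible.
slot 6 + slot 8: cost 3 + 6 = 9 ≤ 9, expected clicks 15 + 7 = 22.
slot 6 + slot 7: cost 3 + 4 = 7 ≤ 9, expected clicks 15 + 11 = 26.
slot 4 + slot 6: cost 5 + 3 = 8 ≤ 9, expected clicks 7 + 15 = 22.
Best is slot 6 and slot 7 with total expected clicks 26.

26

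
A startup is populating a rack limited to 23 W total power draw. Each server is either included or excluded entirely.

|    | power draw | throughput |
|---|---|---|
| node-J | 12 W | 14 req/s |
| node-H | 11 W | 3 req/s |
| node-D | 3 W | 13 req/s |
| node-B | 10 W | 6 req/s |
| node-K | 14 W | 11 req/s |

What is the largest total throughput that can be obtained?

27

Allowing fractional choices, the relaxed optimum would be about 33.3, but servers are indivisible.
node-J + node-D: power draw 12 + 3 = 15 ≤ 23, throughput 14 + 13 = 27.
node-J + node-B: power draw 12 + 10 = 22 ≤ 23, throughput 14 + 6 = 20.
node-D + node-K: power draw 3 + 14 = 17 ≤ 23, throughput 13 + 11 = 24.
Best is node-J and node-D with total throughput 27.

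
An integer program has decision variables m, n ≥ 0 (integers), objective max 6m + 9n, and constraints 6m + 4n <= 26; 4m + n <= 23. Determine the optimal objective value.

54

The continuous relaxation peaks at (0, 6.5) with value 58.50; rounding to a feasible lattice point costs some objective.
(m,n)=(0,6): 6·0+4·6=24≤26, 4·0+1·6=6≤23, objective 54.
(m,n)=(1,5): 6·1+4·5=26≤26, 4·1+1·5=9≤23, objective 51.
No feasible integer point exceeds 54.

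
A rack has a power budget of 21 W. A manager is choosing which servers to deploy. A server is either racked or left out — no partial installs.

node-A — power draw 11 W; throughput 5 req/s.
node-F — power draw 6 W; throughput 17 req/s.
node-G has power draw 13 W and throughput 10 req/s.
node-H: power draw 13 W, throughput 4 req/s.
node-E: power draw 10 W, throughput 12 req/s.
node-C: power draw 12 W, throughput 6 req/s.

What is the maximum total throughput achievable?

Allowing fractional choices, the relaxed optimum would be about 32.8, but servers are indivisible.
node-F + node-G: power draw 6 + 13 = 19 ≤ 21, throughput 17 + 10 = 27.
node-F + node-E: power draw 6 + 10 = 16 ≤ 21, throughput 17 + 12 = 29.
Best is node-F and node-E with total throughput 29.

29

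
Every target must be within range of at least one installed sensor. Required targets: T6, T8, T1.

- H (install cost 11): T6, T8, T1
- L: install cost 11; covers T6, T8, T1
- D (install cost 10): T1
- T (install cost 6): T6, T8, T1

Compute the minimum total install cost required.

6

T alone covers T6, T8, T1 — every target.
Total install cost: 6.
No cover costs less than 6.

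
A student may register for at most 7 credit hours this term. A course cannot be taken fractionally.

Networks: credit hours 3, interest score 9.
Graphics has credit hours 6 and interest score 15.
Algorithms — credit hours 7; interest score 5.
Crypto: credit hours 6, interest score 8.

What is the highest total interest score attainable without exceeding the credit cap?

15

Crypto: credit hours 6 ≤ 7, interest score 8.
Networks: credit hours 3 ≤ 7, interest score 9.
Graphics: credit hours 6 ≤ 7, interest score 15.
Best is Graphics with total interest score 15.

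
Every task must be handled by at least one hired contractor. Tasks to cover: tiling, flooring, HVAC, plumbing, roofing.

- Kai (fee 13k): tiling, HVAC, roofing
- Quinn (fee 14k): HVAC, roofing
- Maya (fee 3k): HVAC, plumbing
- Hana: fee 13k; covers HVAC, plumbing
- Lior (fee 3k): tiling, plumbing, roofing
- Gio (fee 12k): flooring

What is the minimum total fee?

This is an integer covering problem.
Choose Maya, Lior, and Gio: together they cover tiling, flooring, HVAC, plumbing, roofing — every task.
Total fee: 3 + 3 + 12 = 18.
No cover costs less than 18.

18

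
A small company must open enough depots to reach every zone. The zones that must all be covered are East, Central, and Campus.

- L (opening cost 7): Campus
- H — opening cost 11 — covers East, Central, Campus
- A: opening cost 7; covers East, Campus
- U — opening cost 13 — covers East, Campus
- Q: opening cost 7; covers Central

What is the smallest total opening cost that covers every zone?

11

H alone covers East, Central, Campus — every zone.
Total opening cost: 11.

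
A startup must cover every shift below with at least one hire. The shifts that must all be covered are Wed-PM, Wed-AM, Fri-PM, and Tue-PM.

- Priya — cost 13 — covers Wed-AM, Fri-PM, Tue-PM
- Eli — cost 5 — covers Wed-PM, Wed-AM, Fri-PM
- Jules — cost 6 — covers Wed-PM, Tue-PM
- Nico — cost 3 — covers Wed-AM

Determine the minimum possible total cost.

11

Choose Eli and Jules: together they cover Wed-PM, Wed-AM, Fri-PM, Tue-PM — every shift.
Total cost: 5 + 6 = 11.
No cover costs less than 11.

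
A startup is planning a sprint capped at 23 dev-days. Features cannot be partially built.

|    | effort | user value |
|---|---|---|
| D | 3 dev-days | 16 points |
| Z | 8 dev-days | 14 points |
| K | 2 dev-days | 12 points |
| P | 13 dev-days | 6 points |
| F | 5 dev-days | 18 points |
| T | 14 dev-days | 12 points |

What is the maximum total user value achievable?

60

Allowing fractional choices, the relaxed optimum would be about 64.3, but features are indivisible.
D + Z + F: effort 3 + 8 + 5 = 16 ≤ 23, user value 16 + 14 + 18 = 48.
D + K + P + F: effort 3 + 2 + 13 + 5 = 23 ≤ 23, user value 16 + 12 + 6 + 18 = 52.
D + Z + K + F: effort 3 + 8 + 2 + 5 = 18 ≤ 23, user value 16 + 14 + 12 + 18 = 60.
Best is D, Z, K, and F with total user value 60.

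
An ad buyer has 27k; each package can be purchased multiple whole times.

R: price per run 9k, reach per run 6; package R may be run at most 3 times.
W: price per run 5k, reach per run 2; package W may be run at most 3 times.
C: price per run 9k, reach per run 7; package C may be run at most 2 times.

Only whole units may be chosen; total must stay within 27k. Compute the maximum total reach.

This is a bounded integer knapsack.
2×R and 1×C: price 27 ≤ 27, reach 2·6 + 1·7 = 19.
1×R and 2×C: price 27 ≤ 27, reach 1·6 + 2·7 = 20.
Best is 20.

20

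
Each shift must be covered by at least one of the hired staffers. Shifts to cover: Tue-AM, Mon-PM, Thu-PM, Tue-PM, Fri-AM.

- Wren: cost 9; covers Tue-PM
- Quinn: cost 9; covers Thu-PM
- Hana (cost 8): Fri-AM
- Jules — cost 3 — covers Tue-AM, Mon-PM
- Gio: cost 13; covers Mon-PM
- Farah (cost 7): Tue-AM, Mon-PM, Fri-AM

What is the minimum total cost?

Choose Wren, Quinn, and Farah: together they cover Tue-AM, Mon-PM, Thu-PM, Tue-PM, Fri-AM — every shift.
Total cost: 9 + 9 + 7 = 25.

25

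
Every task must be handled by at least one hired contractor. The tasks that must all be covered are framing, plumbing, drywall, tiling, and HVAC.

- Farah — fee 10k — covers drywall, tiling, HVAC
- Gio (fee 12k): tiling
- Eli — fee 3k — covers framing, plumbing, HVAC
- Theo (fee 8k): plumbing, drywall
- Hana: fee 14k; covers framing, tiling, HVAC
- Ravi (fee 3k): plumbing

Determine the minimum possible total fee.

Choose Farah and Eli: together they cover framing, plumbing, drywall, tiling, HVAC — every task.
Total fee: 10 + 3 = 13.
No cover costs less than 13.

13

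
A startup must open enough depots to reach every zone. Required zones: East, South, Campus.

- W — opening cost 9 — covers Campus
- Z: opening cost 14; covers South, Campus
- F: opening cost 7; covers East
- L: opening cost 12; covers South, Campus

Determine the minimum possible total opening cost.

19

This is an integer covering problem.
Choose F and L: together they cover East, South, Campus — every zone.
Total opening cost: 7 + 12 = 19.
No cover costs less than 19.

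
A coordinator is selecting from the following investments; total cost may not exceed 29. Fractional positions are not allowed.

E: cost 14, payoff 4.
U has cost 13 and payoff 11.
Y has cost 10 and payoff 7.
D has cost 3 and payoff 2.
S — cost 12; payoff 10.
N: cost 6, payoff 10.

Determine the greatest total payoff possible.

28

Take U, Y, and N: cost 13 + 10 + 6 = 29 ≤ 29, payoff 11 + 7 + 10 = 28.
No other feasible combination does better.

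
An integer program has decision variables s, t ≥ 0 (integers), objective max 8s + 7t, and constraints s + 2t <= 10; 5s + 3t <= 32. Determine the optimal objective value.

54

The continuous relaxation peaks at (4.86, 2.57) with value 56.86; rounding to a feasible lattice point costs some objective.
(s,t)=(5,2) is feasible, giving 54.
(s,t)=(4,3) is feasible, giving 53.
(s,t)=(5,1) is feasible, giving 47.
The best lattice point is (5,2), giving 54.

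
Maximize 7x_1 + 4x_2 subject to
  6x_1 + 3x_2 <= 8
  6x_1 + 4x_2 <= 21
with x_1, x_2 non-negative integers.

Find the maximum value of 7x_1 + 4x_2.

8

(x_1,x_2)=(0,2): 6·0+3·2=6≤8, 6·0+4·2=8≤21, objective 8.
(x_1,x_2)=(0,1): 6·0+3·1=3≤8, 6·0+4·1=4≤21, objective 4.
No feasible integer point exceeds 8.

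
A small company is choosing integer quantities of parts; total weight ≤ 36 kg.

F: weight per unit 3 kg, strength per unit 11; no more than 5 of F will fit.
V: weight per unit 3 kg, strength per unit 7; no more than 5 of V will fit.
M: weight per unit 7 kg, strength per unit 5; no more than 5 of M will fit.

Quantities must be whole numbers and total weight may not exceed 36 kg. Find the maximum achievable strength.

This is a bounded integer knapsack.
Take 5×F and 5×V: weight 30 ≤ 36, strength 5·11 + 5·7 = 90.
F has the best ratio (11/3) and is taken to its limit of 5; remaining capacity is filled optimally with the others.

90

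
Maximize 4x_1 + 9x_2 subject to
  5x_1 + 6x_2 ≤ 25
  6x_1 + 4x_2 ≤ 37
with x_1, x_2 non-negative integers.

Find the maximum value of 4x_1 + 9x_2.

Relaxing integrality, the LP optimum is 37.50 at (x_1,x_2) = (0, 4.17), which is not an integer point.
(x_1,x_2)=(0,4): 5·0+6·4=24≤25, 6·0+4·4=16≤37, objective 36.
(x_1,x_2)=(1,3): 5·1+6·3=23≤25, 6·1+4·3=18≤37, objective 31.
(x_1,x_2)=(0,3): 5·0+6·3=18≤25, 6·0+4·3=12≤37, objective 27.
The best lattice point is (0,4), giving 36.

36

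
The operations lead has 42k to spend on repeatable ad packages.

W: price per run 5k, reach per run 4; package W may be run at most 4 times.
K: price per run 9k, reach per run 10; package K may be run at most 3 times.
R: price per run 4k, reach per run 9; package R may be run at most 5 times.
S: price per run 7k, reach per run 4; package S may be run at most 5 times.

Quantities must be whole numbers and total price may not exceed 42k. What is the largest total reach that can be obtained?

65

This is a bounded integer knapsack.
1×W, 1×K, 5×R, and 1×S: price 41 ≤ 42, reach 1·4 + 1·10 + 5·9 + 1·4 = 63.
2×K and 5×R: price 38 ≤ 42, reach 2·10 + 5·9 = 65.
Best is 65.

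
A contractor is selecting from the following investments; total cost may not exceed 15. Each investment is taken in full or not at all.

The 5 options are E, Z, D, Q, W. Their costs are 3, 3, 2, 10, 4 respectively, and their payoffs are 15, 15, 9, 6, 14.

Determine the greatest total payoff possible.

53

Take E, Z, D, and W: cost 3 + 3 + 2 + 4 = 12 ≤ 15, payoff 15 + 15 + 9 + 14 = 53.
No other feasible combination does better.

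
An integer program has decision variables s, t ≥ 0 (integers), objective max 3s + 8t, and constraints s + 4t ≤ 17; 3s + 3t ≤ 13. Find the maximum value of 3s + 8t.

Relaxing integrality, the LP optimum is 34.11 at (s,t) = (0.111, 4.22), which is not an integer point.
(s,t)=(0,4): 1·0+4·4=16≤17, 3·0+3·4=12≤13, objective 32.
(s,t)=(1,3): 1·1+4·3=13≤17, 3·1+3·3=12≤13, objective 27.
(s,t)=(0,3): 1·0+4·3=12≤17, 3·0+3·3=9≤13, objective 24.
Maximum is 32 at (s,t)=(0,4).

32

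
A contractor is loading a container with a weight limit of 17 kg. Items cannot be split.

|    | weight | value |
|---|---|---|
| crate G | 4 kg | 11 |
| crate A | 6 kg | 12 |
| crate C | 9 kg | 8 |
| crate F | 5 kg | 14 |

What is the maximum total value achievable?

37

This is an integer program with binary decision variables.
Allowing fractional choices, the relaxed optimum would be about 38.8, but items are indivisible.
crate A + crate F: weight 6 + 5 = 11 ≤ 17, value 12 + 14 = 26.
crate G + crate F: weight 4 + 5 = 9 ≤ 17, value 11 + 14 = 25.
crate G + crate A + crate F: weight 4 + 6 + 5 = 15 ≤ 17, value 11 + 12 + 14 = 37.
Best is crate G, crate A, and crate F with total value 37.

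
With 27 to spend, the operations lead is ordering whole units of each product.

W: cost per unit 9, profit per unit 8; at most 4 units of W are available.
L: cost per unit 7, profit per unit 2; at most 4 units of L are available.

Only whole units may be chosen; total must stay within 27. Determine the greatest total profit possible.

3×W: cost 27 ≤ 27, profit 3·8 = 24.
2×W and 1×L: cost 25 ≤ 27, profit 2·8 + 1·2 = 18.
Best is 24.

24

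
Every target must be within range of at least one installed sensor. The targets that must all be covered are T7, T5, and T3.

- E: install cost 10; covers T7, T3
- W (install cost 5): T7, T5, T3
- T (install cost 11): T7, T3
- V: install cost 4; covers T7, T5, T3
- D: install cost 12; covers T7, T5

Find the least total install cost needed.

This is an integer covering problem.
V alone covers T7, T5, T3 — every target.
Total install cost: 4.
No cover costs less than 4.

4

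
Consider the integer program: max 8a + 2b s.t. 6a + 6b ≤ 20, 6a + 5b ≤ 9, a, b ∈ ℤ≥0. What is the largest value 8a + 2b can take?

8

Relaxing integrality, the LP optimum is 12.00 at (a,b) = (1.5, 0), which is not an integer point.
(a,b)=(1,0): 6·1+6·0=6≤20, 6·1+5·0=6≤9, objective 8.
(a,b)=(0,1): 6·0+6·1=6≤20, 6·0+5·1=5≤9, objective 2.
The best lattice point is (1,0), giving 8.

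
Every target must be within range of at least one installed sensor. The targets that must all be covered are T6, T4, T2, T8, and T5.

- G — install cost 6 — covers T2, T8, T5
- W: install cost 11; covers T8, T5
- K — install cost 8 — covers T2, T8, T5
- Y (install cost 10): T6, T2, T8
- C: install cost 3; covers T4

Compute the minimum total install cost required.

19

Choose G, Y, and C: together they cover T6, T4, T2, T8, T5 — every target.
Total install cost: 6 + 10 + 3 = 19.
No cover costs less than 19.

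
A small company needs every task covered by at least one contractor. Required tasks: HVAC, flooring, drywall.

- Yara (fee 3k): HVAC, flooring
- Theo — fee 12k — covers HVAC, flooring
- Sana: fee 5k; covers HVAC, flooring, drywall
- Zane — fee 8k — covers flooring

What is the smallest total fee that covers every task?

The greedy cost-per-new-task heuristic would pick Yara and Sana for 8, but a cheaper cover exists.
Sana alone covers HVAC, flooring, drywall — every task.
Total fee: 5.
No cover costs less than 5.

5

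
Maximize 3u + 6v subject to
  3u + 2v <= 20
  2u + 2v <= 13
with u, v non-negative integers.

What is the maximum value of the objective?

36

The continuous relaxation peaks at (0, 6.5) with value 39.00; rounding to a feasible lattice point costs some objective.
(u,v)=(0,6): 3·0+2·6=12≤20, 2·0+2·6=12≤13, objective 36.
(u,v)=(1,5): 3·1+2·5=13≤20, 2·1+2·5=12≤13, objective 33.
(u,v)=(0,5): 3·0+2·5=10≤20, 2·0+2·5=10≤13, objective 30.
The best lattice point is (0,6), giving 36.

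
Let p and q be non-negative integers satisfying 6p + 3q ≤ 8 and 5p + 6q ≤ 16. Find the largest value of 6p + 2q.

(p,q)=(1,0) is feasible, giving 6.
(p,q)=(0,1) is feasible, giving 2.
(p,q)=(0,0) is feasible, giving 0.
No feasible integer point exceeds 6.

6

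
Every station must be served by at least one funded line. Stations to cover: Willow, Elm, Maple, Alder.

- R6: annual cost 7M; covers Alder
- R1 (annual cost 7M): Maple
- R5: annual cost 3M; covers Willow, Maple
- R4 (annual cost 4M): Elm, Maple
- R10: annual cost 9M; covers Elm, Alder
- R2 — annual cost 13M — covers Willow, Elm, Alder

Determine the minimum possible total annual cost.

This is an integer covering problem.
The greedy cost-per-new-station heuristic would pick R5, R4, and R6 for 14, but a cheaper cover exists.
Choose R5 and R10: together they cover Willow, Elm, Maple, Alder — every station.
Total annual cost: 3 + 9 = 12.
No cover costs less than 12.

12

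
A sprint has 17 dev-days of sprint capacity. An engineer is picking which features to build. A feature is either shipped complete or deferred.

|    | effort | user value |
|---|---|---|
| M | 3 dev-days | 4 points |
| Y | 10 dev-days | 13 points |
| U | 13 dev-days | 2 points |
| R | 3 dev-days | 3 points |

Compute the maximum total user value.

20

Allowing fractional choices, the relaxed optimum would be about 20.2, but features are indivisible.
Y + R: effort 10 + 3 = 13 ≤ 17, user value 13 + 3 = 16.
M + Y + R: effort 3 + 10 + 3 = 16 ≤ 17, user value 4 + 13 + 3 = 20.
M + Y: effort 3 + 10 = 13 ≤ 17, user value 4 + 13 = 17.
Best is M, Y, and R with total user value 20.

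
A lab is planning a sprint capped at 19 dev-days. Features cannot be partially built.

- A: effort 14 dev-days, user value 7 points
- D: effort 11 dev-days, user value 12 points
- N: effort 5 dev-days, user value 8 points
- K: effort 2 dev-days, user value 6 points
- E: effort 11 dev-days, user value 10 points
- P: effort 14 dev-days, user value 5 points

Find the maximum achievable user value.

N + K + E: effort 5 + 2 + 11 = 18 ≤ 19, user value 8 + 6 + 10 = 24.
D + N + K: effort 11 + 5 + 2 = 18 ≤ 19, user value 12 + 8 + 6 = 26.
D + N: effort 11 + 5 = 16 ≤ 19, user value 12 + 8 = 20.
Best is D, N, and K with total user value 26.

26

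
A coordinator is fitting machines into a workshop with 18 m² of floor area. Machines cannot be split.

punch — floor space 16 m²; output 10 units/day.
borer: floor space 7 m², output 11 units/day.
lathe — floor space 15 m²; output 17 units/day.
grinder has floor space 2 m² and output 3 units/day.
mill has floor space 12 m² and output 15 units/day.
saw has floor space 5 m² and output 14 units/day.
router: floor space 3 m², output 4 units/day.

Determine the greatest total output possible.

32

Take borer, grinder, saw, and router: floor space 7 + 2 + 5 + 3 = 17 ≤ 18, output 11 + 3 + 14 + 4 = 32.
No other feasible combination does better.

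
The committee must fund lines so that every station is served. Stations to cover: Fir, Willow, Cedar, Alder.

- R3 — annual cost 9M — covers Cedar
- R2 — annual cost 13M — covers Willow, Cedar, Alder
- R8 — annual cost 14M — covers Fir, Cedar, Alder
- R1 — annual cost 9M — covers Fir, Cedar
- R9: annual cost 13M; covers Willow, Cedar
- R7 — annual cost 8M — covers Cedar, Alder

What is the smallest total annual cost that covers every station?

22

This is a weighted set-cover instance.
The greedy cost-per-new-station heuristic would pick R7, R1, and R2 for 30, but a cheaper cover exists.
Choose R2 and R1: together they cover Fir, Willow, Cedar, Alder — every station.
Total annual cost: 13 + 9 = 22.
No cover costs less than 22.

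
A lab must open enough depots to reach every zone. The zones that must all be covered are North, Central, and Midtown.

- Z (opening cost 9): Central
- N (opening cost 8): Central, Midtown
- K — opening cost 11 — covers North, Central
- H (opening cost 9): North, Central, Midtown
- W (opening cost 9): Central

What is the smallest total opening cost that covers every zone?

9

H alone covers North, Central, Midtown — every zone.
Total opening cost: 9.
No cover costs less than 9.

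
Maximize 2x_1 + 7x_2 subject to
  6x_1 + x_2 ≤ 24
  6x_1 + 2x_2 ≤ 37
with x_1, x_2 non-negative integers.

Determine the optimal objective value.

(x_1,x_2)=(0,18): 6·0+1·18=18≤24, 6·0+2·18=36≤37, objective 126.
(x_1,x_2)=(0,17): 6·0+1·17=17≤24, 6·0+2·17=34≤37, objective 119.
Maximum is 126 at (x_1,x_2)=(0,18).

126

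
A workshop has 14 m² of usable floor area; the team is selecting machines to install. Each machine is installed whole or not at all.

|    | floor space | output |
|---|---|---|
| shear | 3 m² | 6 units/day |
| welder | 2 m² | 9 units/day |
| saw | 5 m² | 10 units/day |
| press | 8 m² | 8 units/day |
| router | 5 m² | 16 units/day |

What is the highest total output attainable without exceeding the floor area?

35

This is a 0-1 knapsack instance.
Allowing fractional choices, the relaxed optimum would be about 39.0, but machines are indivisible.
welder + saw + router: floor space 2 + 5 + 5 = 12 ≤ 14, output 9 + 10 + 16 = 35.
shear + welder + router: floor space 3 + 2 + 5 = 10 ≤ 14, output 6 + 9 + 16 = 31.
shear + saw + router: floor space 3 + 5 + 5 = 13 ≤ 14, output 6 + 10 + 16 = 32.
Best is welder, saw, and router with total output 35.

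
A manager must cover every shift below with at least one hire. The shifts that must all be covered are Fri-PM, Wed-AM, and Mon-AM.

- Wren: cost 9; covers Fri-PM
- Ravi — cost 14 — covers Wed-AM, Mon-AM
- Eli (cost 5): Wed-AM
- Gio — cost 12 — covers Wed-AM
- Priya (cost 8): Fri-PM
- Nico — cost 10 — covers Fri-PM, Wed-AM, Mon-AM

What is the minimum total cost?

10

This is a weighted set-cover instance.
Nico alone covers Fri-PM, Wed-AM, Mon-AM — every shift.
Total cost: 10.
No cover costs less than 10.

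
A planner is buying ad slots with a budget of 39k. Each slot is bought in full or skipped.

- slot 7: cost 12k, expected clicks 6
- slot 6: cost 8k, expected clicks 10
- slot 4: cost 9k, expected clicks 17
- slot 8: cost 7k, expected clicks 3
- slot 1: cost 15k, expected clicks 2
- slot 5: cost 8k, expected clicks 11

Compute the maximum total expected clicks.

Allowing fractional choices, the relaxed optimum would be about 44.9, but ad slots are indivisible.
slot 6 + slot 4 + slot 8 + slot 5: cost 8 + 9 + 7 + 8 = 32 ≤ 39, expected clicks 10 + 17 + 3 + 11 = 41.
slot 7 + slot 6 + slot 4 + slot 5: cost 12 + 8 + 9 + 8 = 37 ≤ 39, expected clicks 6 + 10 + 17 + 11 = 44.
Best is slot 7, slot 6, slot 4, and slot 5 with total expected clicks 44.

44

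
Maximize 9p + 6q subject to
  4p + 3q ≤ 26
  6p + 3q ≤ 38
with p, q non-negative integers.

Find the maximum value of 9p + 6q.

Relaxing integrality, the LP optimum is 58.00 at (p,q) = (6, 0.667), which is not an integer point.
(p,q)=(5,2) is feasible, giving 57.
(p,q)=(4,3) is feasible, giving 54.
(p,q)=(6,0) is feasible, giving 54.
No feasible integer point exceeds 57.

57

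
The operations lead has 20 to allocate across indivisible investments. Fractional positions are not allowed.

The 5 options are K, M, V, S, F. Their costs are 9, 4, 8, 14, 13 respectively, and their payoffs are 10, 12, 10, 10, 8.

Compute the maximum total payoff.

22

Take M and V: cost 4 + 8 = 12 ≤ 20, payoff 12 + 10 = 22.
No feasible combination exceeds this.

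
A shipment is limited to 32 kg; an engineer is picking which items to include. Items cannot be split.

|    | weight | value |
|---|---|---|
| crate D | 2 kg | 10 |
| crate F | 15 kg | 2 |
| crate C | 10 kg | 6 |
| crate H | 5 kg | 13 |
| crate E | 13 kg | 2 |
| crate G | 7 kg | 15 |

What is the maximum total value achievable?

crate D + crate H + crate E + crate G: weight 2 + 5 + 13 + 7 = 27 ≤ 32, value 10 + 13 + 2 + 15 = 40.
crate D + crate C + crate H + crate G: weight 2 + 10 + 5 + 7 = 24 ≤ 32, value 10 + 6 + 13 + 15 = 44.
Best is crate D, crate C, crate H, and crate G with total value 44.

44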